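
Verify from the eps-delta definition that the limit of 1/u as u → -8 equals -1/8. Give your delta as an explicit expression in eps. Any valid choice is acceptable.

Suppose eps > 0. We seek delta > 0 such that 0 < |u + 8| < delta implies |1/u + 1/8| < eps.
|1/u + 1/8| = |-8 − u|/(8·|u|) = |u + 8|/(8|u|).
Restrict delta ≤ 4. Then |u + 8| < 4 gives |u| > 4, so 8|u| > 32.
Then |1/u + 1/8| < |u + 8|/32, which is < eps when |u + 8| < 32eps.
Take delta = min(4, 32eps). Then 0 < |u + 8| < delta gives both |u + 8| < 4 and |u + 8| < 32eps, so |1/u + 1/8| < eps.

delta = min(4, 32eps)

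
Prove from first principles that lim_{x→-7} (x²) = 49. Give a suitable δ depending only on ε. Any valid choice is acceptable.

Let ε > 0 be given. We seek δ > 0 with 0 < |x + 7| < δ ⇒ |x² − 49| < ε.
Factor: x² − 49 = (x + 7)(x - 7), so |x² − 49| = |x + 7|·|x - 7|.
Impose δ ≤ 1 so that |x| < 8; then |x - 7| ≤ 15.
Hence |x² − 49| ≤ 15|x + 7|, which is < ε once |x + 7| < ε/15.
Take δ = min(1, ε/15). If 0 < |x + 7| < δ then both bounds hold and |x² − 49| ≤ 15|x + 7| < 15·(ε/15) = ε.

δ = min(1, ε/15)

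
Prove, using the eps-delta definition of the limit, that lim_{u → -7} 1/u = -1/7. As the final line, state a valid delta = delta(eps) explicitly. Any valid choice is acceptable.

Suppose eps > 0. We seek delta > 0 such that 0 < |u + 7| < delta implies |1/u + 1/7| < eps.
|1/u + 1/7| = |-7 − u|/(7·|u|) = |u + 7|/(7|u|).
Restrict delta ≤ 7/2. Then |u + 7| < 7/2 gives |u| > 7/2, so 7|u| > 49/2.
Then |1/u + 1/7| < |u + 7|/(49/2), which is < eps when |u + 7| < (49/2)eps.
Take delta = min(7/2, (49/2)eps). Then 0 < |u + 7| < delta gives both |u + 7| < 7/2 and |u + 7| < (49/2)eps, so |1/u + 1/7| < eps.

delta = min(7/2, (49/2)eps)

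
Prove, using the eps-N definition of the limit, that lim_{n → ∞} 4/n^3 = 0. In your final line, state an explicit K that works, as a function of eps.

Let eps > 0. For n ≥ 1, |4/n^3 − 0| = 4/n^3.
4/n^3 < eps ⇔ n^3 > 4/eps ⇔ n > (4/eps)^{1/3}.
Take K = (4/eps)^{1/3}. Then n > K implies 4/n^3 < eps.

K = (4/eps)^{1/3}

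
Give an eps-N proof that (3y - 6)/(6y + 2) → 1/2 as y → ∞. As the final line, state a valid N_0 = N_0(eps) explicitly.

Let eps > 0. We seek N_0 > 0 such that y > N_0 implies |(3y - 6)/(6y + 2) − (1/2)| < eps.
(3y - 6)/(6y + 2) − (1/2) = (6(3y - 6) − 3(6y + 2)) / (6(6y + 2)) = -42/(6(6y + 2)).
For y > 0 we have 6y + 2 > 6y, so |(3y - 6)/(6y + 2) − (1/2)| = 42/(6(6y + 2)) < 42/(6·6y) = (7/6)/y.
Thus |(3y - 6)/(6y + 2) − (1/2)| < eps whenever y > (7/6)/eps.
Take N_0 = (7/6)/eps. If y > N_0 then |(3y - 6)/(6y + 2) − (1/2)| < (7/6)/y < eps.

N_0 = (7/6)/eps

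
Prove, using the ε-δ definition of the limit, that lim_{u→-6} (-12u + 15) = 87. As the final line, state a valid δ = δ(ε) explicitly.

Let ε > 0. We need δ > 0 so that 0 < |u + 6| < δ implies |(-12u + 15) − 87| < ε.
Since (-12u + 15) − 87 = -12(u + 6), we have |(-12u + 15) − 87| = 12|u + 6|.
Thus it suffices that |u + 6| < ε/12.
Take δ = ε/12. If 0 < |u + 6| < δ then |(-12u + 15) − 87| = 12|u + 6| < 12·(ε/12) = ε.

δ = ε/12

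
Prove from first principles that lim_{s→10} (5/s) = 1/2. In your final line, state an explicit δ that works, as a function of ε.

Let ε > 0 be given. We seek δ > 0 such that 0 < |s − 10| < δ implies |5/s − (1/2)| < ε.
|5/s − (1/2)| = 5·|10 − s|/(10·|s|) = 5|s − 10|/(10|s|).
Require δ ≤ 5 so that |s| > 10 − 5 = 5, hence 10|s| > 50.
Then |5/s − (1/2)| < 5|s − 10|/50, which is < ε when |s − 10| < 10ε.
Take δ = min(5, 10ε). Then 0 < |s − 10| < δ gives both |s − 10| < 5 and |s − 10| < 10ε, so |5/s − (1/2)| < ε.

δ = min(5, 10ε)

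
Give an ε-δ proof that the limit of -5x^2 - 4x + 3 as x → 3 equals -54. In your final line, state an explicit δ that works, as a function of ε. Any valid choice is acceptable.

Fix ε > 0. We want δ > 0 such that 0 < |x − 3| < δ implies |(-5x^2 - 4x + 3) + 54| < ε.
(-5x^2 - 4x + 3) + 54 = -5x^2 - 4x + 57 = (x − 3)(-5x - 19).
So |(-5x^2 - 4x + 3) + 54| = |x − 3|·|-5x - 19|.
Require δ ≤ 1. Then |x − 3| < 1 gives |x| < 4, and by the triangle inequality |-5x - 19| ≤ 5·4 + 19 = 39.
Hence |(-5x^2 - 4x + 3) + 54| ≤ 39|x − 3| < ε provided |x − 3| < ε/39.
Take δ = min(1, ε/39). Then 0 < |x − 3| < δ gives both |x − 3| < 1 and |x − 3| < ε/39, so |(-5x^2 - 4x + 3) + 54| < ε.

δ = min(1, ε/39)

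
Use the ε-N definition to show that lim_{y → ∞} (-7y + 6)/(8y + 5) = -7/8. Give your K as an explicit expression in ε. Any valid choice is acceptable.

K = (83/64)/ε

Fix ε > 0. We seek K > 0 such that y > K implies |(-7y + 6)/(8y + 5) + 7/8| < ε.
(-7y + 6)/(8y + 5) + 7/8 = (8(-7y + 6) − (-7)(8y + 5)) / (8(8y + 5)) = 83/(8(8y + 5)).
For y > 0 we have 8y + 5 > 8y, so |(-7y + 6)/(8y + 5) + 7/8| = 83/(8(8y + 5)) < 83/(8·8y) = (83/64)/y.
Thus |(-7y + 6)/(8y + 5) + 7/8| < ε whenever y > (83/64)/ε.
Take K = (83/64)/ε. If y > K then |(-7y + 6)/(8y + 5) + 7/8| < (83/64)/y < ε.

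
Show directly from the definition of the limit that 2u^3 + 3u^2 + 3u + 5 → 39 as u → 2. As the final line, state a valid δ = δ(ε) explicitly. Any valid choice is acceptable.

δ = min(1, ε/56)

Let ε > 0 be given. We want δ > 0 such that 0 < |u − 2| < δ implies |(2u^3 + 3u^2 + 3u + 5) − 39| < ε.
(2u^3 + 3u^2 + 3u + 5) − 39 = 2u^3 + 3u^2 + 3u - 34 = (u − 2)(2u^2 + 7u + 17).
So |(2u^3 + 3u^2 + 3u + 5) − 39| = |u − 2|·|2u^2 + 7u + 17|.
Require δ ≤ 1. Then |u − 2| < 1 gives |u| < 3, and by the triangle inequality |2u^2 + 7u + 17| ≤ 2·3^2 + 7·3 + 17 = 56.
Hence |(2u^3 + 3u^2 + 3u + 5) − 39| ≤ 56|u − 2| < ε provided |u − 2| < ε/56.
Choosing δ = min(1, ε/56) ensures both conditions, hence |(2u^3 + 3u^2 + 3u + 5) − 39| < ε.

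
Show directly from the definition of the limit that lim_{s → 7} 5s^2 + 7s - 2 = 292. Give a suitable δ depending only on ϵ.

δ = min(1, ϵ/82)

Fix ϵ > 0. We want δ > 0 such that 0 < |s − 7| < δ implies |(5s^2 + 7s - 2) − 292| < ϵ.
(5s^2 + 7s - 2) − 292 = 5s^2 + 7s - 294 = (s − 7)(5s + 42).
So |(5s^2 + 7s - 2) − 292| = |s − 7|·|5s + 42|.
Assume first that |s − 7| < 1, so |s| < 8. Then |5s + 42| ≤ 5·8 + 42 = 82.
Hence |(5s^2 + 7s - 2) − 292| ≤ 82|s − 7| < ϵ provided |s − 7| < ϵ/82.
Take δ = min(1, ϵ/82). Then 0 < |s − 7| < δ gives both |s − 7| < 1 and |s − 7| < ϵ/82, so |(5s^2 + 7s - 2) − 292| < ϵ.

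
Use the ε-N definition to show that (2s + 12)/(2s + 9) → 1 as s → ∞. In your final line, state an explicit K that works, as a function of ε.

Let ε > 0 be given. We seek K > 0 such that s > K implies |(2s + 12)/(2s + 9) − 1| < ε.
(2s + 12)/(2s + 9) − 1 = (2(2s + 12) − 2(2s + 9)) / (2(2s + 9)) = 6/(2(2s + 9)).
For s > 0 we have 2s + 9 > 2s, so |(2s + 12)/(2s + 9) − 1| = 6/(2(2s + 9)) < 6/(2·2s) = (3/2)/s.
Thus |(2s + 12)/(2s + 9) − 1| < ε whenever s > (3/2)/ε.
Take K = (3/2)/ε. If s > K then |(2s + 12)/(2s + 9) − 1| < (3/2)/s < ε.

K = (3/2)/ε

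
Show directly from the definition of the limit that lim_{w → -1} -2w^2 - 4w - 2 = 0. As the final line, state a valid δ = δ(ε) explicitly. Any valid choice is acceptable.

δ = min(1, ε/6)

Suppose ε > 0. We want δ > 0 such that 0 < |w + 1| < δ implies |(-2w^2 - 4w - 2)| < ε.
(-2w^2 - 4w - 2) = -2w^2 - 4w - 2 = (w + 1)(-2w - 2).
So |(-2w^2 - 4w - 2)| = |w + 1|·|-2w - 2|.
Require δ ≤ 1. Then |w + 1| < 1 gives |w| < 2, and by the triangle inequality |-2w - 2| ≤ 2·2 + 2 = 6.
Hence |(-2w^2 - 4w - 2)| ≤ 6|w + 1| < ε provided |w + 1| < ε/6.
Choosing δ = min(1, ε/6) ensures both conditions, hence |(-2w^2 - 4w - 2)| < ε.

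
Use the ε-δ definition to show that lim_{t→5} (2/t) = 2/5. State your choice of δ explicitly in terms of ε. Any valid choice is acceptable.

δ = min(5/2, (25/4)ε)

Let ε > 0. We seek δ > 0 such that 0 < |t − 5| < δ implies |2/t − (2/5)| < ε.
|2/t − (2/5)| = 2·|5 − t|/(5·|t|) = 2|t − 5|/(5|t|).
Restrict δ ≤ 5/2. Then |t − 5| < 5/2 gives |t| > 5/2, so 5|t| > 25/2.
Then |2/t − (2/5)| < 2|t − 5|/(25/2), which is < ε when |t − 5| < (25/4)ε.
Take δ = min(5/2, (25/4)ε). Then 0 < |t − 5| < δ gives both |t − 5| < 5/2 and |t − 5| < (25/4)ε, so |2/t − (2/5)| < ε.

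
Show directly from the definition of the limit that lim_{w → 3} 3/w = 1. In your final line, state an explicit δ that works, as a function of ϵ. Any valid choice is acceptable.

δ = min(3/2, (3/2)ϵ)

Suppose ϵ > 0. We seek δ > 0 such that 0 < |w − 3| < δ implies |3/w − 1| < ϵ.
|3/w − 1| = 3·|3 − w|/(3·|w|) = 3|w − 3|/(3|w|).
Require δ ≤ 3/2 so that |w| > 3 − 3/2 = 3/2, hence 3|w| > 9/2.
Then |3/w − 1| < 3|w − 3|/(9/2), which is < ϵ when |w − 3| < (3/2)ϵ.
Take δ = min(3/2, (3/2)ϵ). Then 0 < |w − 3| < δ gives both |w − 3| < 3/2 and |w − 3| < (3/2)ϵ, so |3/w − 1| < ϵ.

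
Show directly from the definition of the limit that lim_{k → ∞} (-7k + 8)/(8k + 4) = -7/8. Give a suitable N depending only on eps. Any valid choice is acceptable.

N = (23/16)/eps

Suppose eps > 0. For k ≥ 1, |(-7k + 8)/(8k + 4) + 7/8| = |92|/(8(8k + 4)) = 92/(8(8k + 4)).
Since 8k + 4 ≥ 8k for k ≥ 1, this is ≤ 92/(8·8k) = (23/16)/k.
So |(-7k + 8)/(8k + 4) + 7/8| < eps whenever k > (23/16)/eps.
Take N = (23/16)/eps. If k > N then |(-7k + 8)/(8k + 4) + 7/8| ≤ (23/16)/k < eps.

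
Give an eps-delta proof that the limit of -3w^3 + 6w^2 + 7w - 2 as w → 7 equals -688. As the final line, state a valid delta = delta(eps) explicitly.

Suppose eps > 0. We want delta > 0 such that 0 < |w − 7| < delta implies |(-3w^3 + 6w^2 + 7w - 2) + 688| < eps.
(-3w^3 + 6w^2 + 7w - 2) + 688 = -3w^3 + 6w^2 + 7w + 686 = (w − 7)(-3w^2 - 15w - 98).
So |(-3w^3 + 6w^2 + 7w - 2) + 688| = |w − 7|·|-3w^2 - 15w - 98|.
Require delta ≤ 2. Then |w − 7| < 2 gives |w| < 9, and by the triangle inequality |-3w^2 - 15w - 98| ≤ 3·9^2 + 15·9 + 98 = 476.
Hence |(-3w^3 + 6w^2 + 7w - 2) + 688| ≤ 476|w − 7| < eps provided |w − 7| < eps/476.
Choosing delta = min(2, eps/476) ensures both conditions, hence |(-3w^3 + 6w^2 + 7w - 2) + 688| < eps.

delta = min(2, eps/476)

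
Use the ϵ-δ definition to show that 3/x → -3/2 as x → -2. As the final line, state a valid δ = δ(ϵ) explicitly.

Let ϵ > 0. We seek δ > 0 such that 0 < |x + 2| < δ implies |3/x + 3/2| < ϵ.
|3/x + 3/2| = 3·|-2 − x|/(2·|x|) = 3|x + 2|/(2|x|).
Require δ ≤ 1 so that |x| > 2 − 1 = 1, hence 2|x| > 2.
Then |3/x + 3/2| < 3|x + 2|/2, which is < ϵ when |x + 2| < (2/3)ϵ.
Take δ = min(1, (2/3)ϵ). Then 0 < |x + 2| < δ gives both |x + 2| < 1 and |x + 2| < (2/3)ϵ, so |3/x + 3/2| < ϵ.

δ = min(1, (2/3)ϵ)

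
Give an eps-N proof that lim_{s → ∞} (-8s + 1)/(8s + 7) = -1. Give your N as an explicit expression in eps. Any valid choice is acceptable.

Let eps > 0 be given. We seek N > 0 such that s > N implies |(-8s + 1)/(8s + 7) + 1| < eps.
(-8s + 1)/(8s + 7) + 1 = (8(-8s + 1) − (-8)(8s + 7)) / (8(8s + 7)) = 64/(8(8s + 7)).
For s > 0 we have 8s + 7 > 8s, so |(-8s + 1)/(8s + 7) + 1| = 64/(8(8s + 7)) < 64/(8·8s) = 1/s.
Thus |(-8s + 1)/(8s + 7) + 1| < eps whenever s > 1/eps.
Take N = 1/eps. If s > N then |(-8s + 1)/(8s + 7) + 1| < 1/s < eps.

N = 1/eps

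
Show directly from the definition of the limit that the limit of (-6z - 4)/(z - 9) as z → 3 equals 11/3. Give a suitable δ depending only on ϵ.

Suppose ϵ > 0. We want δ > 0 with 0 < |z − 3| < δ ⇒ |(-6z - 4)/(z - 9) − (11/3)| < ϵ.
Combining over a common denominator, (-6z - 4)/(z - 9) − (11/3) = [(-6z - 4)·(-6) − (-22)·(z - 9)] / [(-6)·(z - 9)] = 58(z − 3) / ((-6)(z - 9)).
So |(-6z - 4)/(z - 9) − (11/3)| = 58|z − 3| / (6·|z − 9|).
Restrict δ ≤ 3. Then |z − 3| < 3 gives |z − 9| = |(z − 3) + (-6)| ≥ 6 − 3 = 3.
Hence |(-6z - 4)/(z - 9) − (11/3)| < 58|z − 3|/(6·3) = (29/9)|z − 3|, which is < ϵ once |z − 3| < (9/29)ϵ.
Take δ = min(3, (9/29)ϵ). Then 0 < |z − 3| < δ forces both bounds, so |(-6z - 4)/(z - 9) − (11/3)| < ϵ.

δ = min(3, (9/29)ϵ)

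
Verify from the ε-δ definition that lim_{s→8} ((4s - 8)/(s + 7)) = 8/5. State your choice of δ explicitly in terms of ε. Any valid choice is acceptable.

Let ε > 0 be given. We want δ > 0 with 0 < |s − 8| < δ ⇒ |(4s - 8)/(s + 7) − (8/5)| < ε.
Combining over a common denominator, (4s - 8)/(s + 7) − (8/5) = [(4s - 8)·15 − 24·(s + 7)] / [15·(s + 7)] = 36(s − 8) / (15(s + 7)).
So |(4s - 8)/(s + 7) − (8/5)| = 36|s − 8| / (15·|s + 7|).
Restrict δ ≤ 15/2. Then |s − 8| < 15/2 gives |s + 7| = |(s − 8) + 15| ≥ 15 − 15/2 = 15/2.
Hence |(4s - 8)/(s + 7) − (8/5)| < 36|s − 8|/(15·(15/2)) = (8/25)|s − 8|, which is < ε once |s − 8| < (25/8)ε.
Take δ = min(15/2, (25/8)ε). Then 0 < |s − 8| < δ forces both bounds, so |(4s - 8)/(s + 7) − (8/5)| < ε.

δ = min(15/2, (25/8)ε)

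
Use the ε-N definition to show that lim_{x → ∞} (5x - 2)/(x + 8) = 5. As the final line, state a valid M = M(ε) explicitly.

Let ε > 0. We seek M > 0 such that x > M implies |(5x - 2)/(x + 8) − 5| < ε.
(5x - 2)/(x + 8) − 5 = ((5x - 2) − 5(x + 8)) / ((x + 8)) = -42/((x + 8)).
For x > 0 we have x + 8 > x, so |(5x - 2)/(x + 8) − 5| = 42/((x + 8)) < 42/(x) = 42/x.
Thus |(5x - 2)/(x + 8) − 5| < ε whenever x > 42/ε.
Take M = 42/ε. If x > M then |(5x - 2)/(x + 8) − 5| < 42/x < ε.

M = 42/ε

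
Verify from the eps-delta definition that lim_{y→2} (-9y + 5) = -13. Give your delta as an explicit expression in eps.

delta = eps/9

Fix eps > 0. We need delta > 0 so that 0 < |y − 2| < delta implies |(-9y + 5) + 13| < eps.
Since (-9y + 5) + 13 = -9(y − 2), we have |(-9y + 5) + 13| = 9|y − 2|.
Thus it suffices that |y − 2| < eps/9.
Take delta = eps/9. If 0 < |y − 2| < delta then |(-9y + 5) + 13| = 9|y − 2| < 9·(eps/9) = eps.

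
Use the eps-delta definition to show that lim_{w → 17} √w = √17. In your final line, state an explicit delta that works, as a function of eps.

delta = min(17, √17·eps)

Fix eps > 0. We want delta > 0 such that 0 < |w − 17| < delta implies |√w − √17| < eps.
Rationalise: √w − √17 = (w − 17)/(√w + √17), so |√w − √17| = |w − 17|/(√w + √17).
Restrict delta ≤ 17 so that |w − 17| < 17 forces w > 0, and then √w + √17 > √17.
Hence |√w − √17| < |w − 17|/√17, which is < eps once |w − 17| < √17·eps.
Take delta = min(17, √17·eps). If 0 < |w − 17| < delta then w > 0 and |√w − √17| < |w − 17|/√17 < eps.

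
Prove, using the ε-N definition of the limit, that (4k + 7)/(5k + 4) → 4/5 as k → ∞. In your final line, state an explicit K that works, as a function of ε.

Suppose ε > 0. For k ≥ 1, |(4k + 7)/(5k + 4) − (4/5)| = |19|/(5(5k + 4)) = 19/(5(5k + 4)).
Since 5k + 4 ≥ 5k for k ≥ 1, this is ≤ 19/(5·5k) = (19/25)/k.
So |(4k + 7)/(5k + 4) − (4/5)| < ε whenever k > (19/25)/ε.
Take K = (19/25)/ε. If k > K then |(4k + 7)/(5k + 4) − (4/5)| ≤ (19/25)/k < ε.

K = (19/25)/ε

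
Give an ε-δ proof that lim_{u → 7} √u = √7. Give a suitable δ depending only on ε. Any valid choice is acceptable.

δ = min(7, √7·ε)

Let ε > 0 be given. We want δ > 0 such that 0 < |u − 7| < δ implies |√u − √7| < ε.
Multiplying by the conjugate, |√u − √7| = |u − 7|/(√u + √7).
Restrict δ ≤ 7 so that |u − 7| < 7 forces u > 0, and then √u + √7 > √7.
Hence |√u − √7| < |u − 7|/√7, which is < ε once |u − 7| < √7·ε.
Take δ = min(7, √7·ε). If 0 < |u − 7| < δ then u > 0 and |√u − √7| < |u − 7|/√7 < ε.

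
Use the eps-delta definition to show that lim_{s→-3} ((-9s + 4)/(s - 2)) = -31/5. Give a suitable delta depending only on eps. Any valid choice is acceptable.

Suppose eps > 0. We want delta > 0 with 0 < |s + 3| < delta ⇒ |(-9s + 4)/(s - 2) + 31/5| < eps.
Combining over a common denominator, (-9s + 4)/(s - 2) + 31/5 = [(-9s + 4)·(-5) − 31·(s - 2)] / [(-5)·(s - 2)] = 14(s + 3) / ((-5)(s - 2)).
So |(-9s + 4)/(s - 2) + 31/5| = 14|s + 3| / (5·|s − 2|).
Restrict delta ≤ 5/2. Then |s + 3| < 5/2 gives |s − 2| = |(s + 3) + (-5)| ≥ 5 − 5/2 = 5/2.
Hence |(-9s + 4)/(s - 2) + 31/5| < 14|s + 3|/(5·(5/2)) = (28/25)|s + 3|, which is < eps once |s + 3| < (25/28)eps.
Take delta = min(5/2, (25/28)eps). Then 0 < |s + 3| < delta forces both bounds, so |(-9s + 4)/(s - 2) + 31/5| < eps.

delta = min(5/2, (25/28)eps)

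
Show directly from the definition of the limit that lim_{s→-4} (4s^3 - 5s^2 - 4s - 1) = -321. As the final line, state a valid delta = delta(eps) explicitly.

delta = min(1, eps/285)

Suppose eps > 0. We want delta > 0 such that 0 < |s + 4| < delta implies |(4s^3 - 5s^2 - 4s - 1) + 321| < eps.
(4s^3 - 5s^2 - 4s - 1) + 321 = 4s^3 - 5s^2 - 4s + 320 = (s + 4)(4s^2 - 21s + 80).
So |(4s^3 - 5s^2 - 4s - 1) + 321| = |s + 4|·|4s^2 - 21s + 80|.
Require delta ≤ 1. Then |s + 4| < 1 gives |s| < 5, and by the triangle inequality |4s^2 - 21s + 80| ≤ 4·5^2 + 21·5 + 80 = 285.
Hence |(4s^3 - 5s^2 - 4s - 1) + 321| ≤ 285|s + 4| < eps provided |s + 4| < eps/285.
Choosing delta = min(1, eps/285) ensures both conditions, hence |(4s^3 - 5s^2 - 4s - 1) + 321| < eps.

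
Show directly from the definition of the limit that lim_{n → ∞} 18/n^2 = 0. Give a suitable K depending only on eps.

K = (18/eps)^{1/2}

Suppose eps > 0. For n ≥ 1, |18/n^2 − 0| = 18/n^2.
18/n^2 < eps ⇔ n^2 > 18/eps ⇔ n > (18/eps)^{1/2}.
Take K = (18/eps)^{1/2}. Then n > K implies 18/n^2 < eps.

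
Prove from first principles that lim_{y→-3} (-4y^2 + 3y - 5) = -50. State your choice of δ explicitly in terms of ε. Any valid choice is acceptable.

δ = min(1, ε/31)

Suppose ε > 0. We want δ > 0 such that 0 < |y + 3| < δ implies |(-4y^2 + 3y - 5) + 50| < ε.
(-4y^2 + 3y - 5) + 50 = -4y^2 + 3y + 45 = (y + 3)(-4y + 15).
So |(-4y^2 + 3y - 5) + 50| = |y + 3|·|-4y + 15|.
Assume first that |y + 3| < 1, so |y| < 4. Then |-4y + 15| ≤ 4·4 + 15 = 31.
Hence |(-4y^2 + 3y - 5) + 50| ≤ 31|y + 3| < ε provided |y + 3| < ε/31.
Choosing δ = min(1, ε/31) ensures both conditions, hence |(-4y^2 + 3y - 5) + 50| < ε.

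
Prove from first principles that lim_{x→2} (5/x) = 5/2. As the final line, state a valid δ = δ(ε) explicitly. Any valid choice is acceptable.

Let ε > 0 be given. We seek δ > 0 such that 0 < |x − 2| < δ implies |5/x − (5/2)| < ε.
|5/x − (5/2)| = 5·|2 − x|/(2·|x|) = 5|x − 2|/(2|x|).
Require δ ≤ 1 so that |x| > 2 − 1 = 1, hence 2|x| > 2.
Then |5/x − (5/2)| < 5|x − 2|/2, which is < ε when |x − 2| < (2/5)ε.
Take δ = min(1, (2/5)ε). Then 0 < |x − 2| < δ gives both |x − 2| < 1 and |x − 2| < (2/5)ε, so |5/x − (5/2)| < ε.

δ = min(1, (2/5)ε)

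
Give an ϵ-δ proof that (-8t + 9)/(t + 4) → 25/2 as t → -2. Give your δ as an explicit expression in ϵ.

Let ϵ > 0 be given. We want δ > 0 with 0 < |t + 2| < δ ⇒ |(-8t + 9)/(t + 4) − (25/2)| < ϵ.
Combining over a common denominator, (-8t + 9)/(t + 4) − (25/2) = [(-8t + 9)·2 − 25·(t + 4)] / [2·(t + 4)] = -41(t + 2) / (2(t + 4)).
So |(-8t + 9)/(t + 4) − (25/2)| = 41|t + 2| / (2·|t + 4|).
Require δ ≤ 1, so |t + 4| ≥ |2| − |t + 2| > 2 − 1 = 1.
Hence |(-8t + 9)/(t + 4) − (25/2)| < 41|t + 2|/(2·1) = (41/2)|t + 2|, which is < ϵ once |t + 2| < (2/41)ϵ.
Take δ = min(1, (2/41)ϵ). Then 0 < |t + 2| < δ forces both bounds, so |(-8t + 9)/(t + 4) − (25/2)| < ϵ.

δ = min(1, (2/41)ϵ)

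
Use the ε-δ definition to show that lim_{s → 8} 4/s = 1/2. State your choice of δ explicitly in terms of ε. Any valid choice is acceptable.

Suppose ε > 0. We seek δ > 0 such that 0 < |s − 8| < δ implies |4/s − (1/2)| < ε.
|4/s − (1/2)| = 4·|8 − s|/(8·|s|) = 4|s − 8|/(8|s|).
Require δ ≤ 4 so that |s| > 8 − 4 = 4, hence 8|s| > 32.
Then |4/s − (1/2)| < 4|s − 8|/32, which is < ε when |s − 8| < 8ε.
Take δ = min(4, 8ε). Then 0 < |s − 8| < δ gives both |s − 8| < 4 and |s − 8| < 8ε, so |4/s − (1/2)| < ε.

δ = min(4, 8ε)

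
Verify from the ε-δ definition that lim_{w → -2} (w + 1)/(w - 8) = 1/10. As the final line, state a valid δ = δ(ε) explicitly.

Let ε > 0. We want δ > 0 with 0 < |w + 2| < δ ⇒ |(w + 1)/(w - 8) − (1/10)| < ε.
Combining over a common denominator, (w + 1)/(w - 8) − (1/10) = [(w + 1)·(-10) − (-1)·(w - 8)] / [(-10)·(w - 8)] = -9(w + 2) / ((-10)(w - 8)).
So |(w + 1)/(w - 8) − (1/10)| = 9|w + 2| / (10·|w − 8|).
Require δ ≤ 5, so |w − 8| ≥ |-10| − |w + 2| > 10 − 5 = 5.
Hence |(w + 1)/(w - 8) − (1/10)| < 9|w + 2|/(10·5) = (9/50)|w + 2|, which is < ε once |w + 2| < (50/9)ε.
Take δ = min(5, (50/9)ε). Then 0 < |w + 2| < δ forces both bounds, so |(w + 1)/(w - 8) − (1/10)| < ε.

δ = min(5, (50/9)ε)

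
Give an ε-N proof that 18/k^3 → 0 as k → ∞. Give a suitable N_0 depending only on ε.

N_0 = (18/ε)^{1/3}

Let ε > 0 be given. For k ≥ 1, |18/k^3 − 0| = 18/k^3.
18/k^3 < ε ⇔ k^3 > 18/ε ⇔ k > (18/ε)^{1/3}.
Take N_0 = (18/ε)^{1/3}. Then k > N_0 implies 18/k^3 < ε.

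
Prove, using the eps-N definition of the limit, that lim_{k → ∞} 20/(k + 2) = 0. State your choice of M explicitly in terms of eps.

M = 20/eps

Let eps > 0 be given. For k ≥ 1, |20/(k + 2) − 0| = 20/(k + 2) ≤ 20/k.
We need 20/k < eps, i.e. k > 20/eps.
Take M = 20/eps. If k > M then |20/(k + 2)| ≤ 20/k < eps.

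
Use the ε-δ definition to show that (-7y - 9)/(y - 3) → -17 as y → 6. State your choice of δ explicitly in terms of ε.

δ = min(3/2, (3/20)ε)

Let ε > 0. We want δ > 0 with 0 < |y − 6| < δ ⇒ |(-7y - 9)/(y - 3) + 17| < ε.
Combining over a common denominator, (-7y - 9)/(y - 3) + 17 = [(-7y - 9)·3 − (-51)·(y - 3)] / [3·(y - 3)] = 30(y − 6) / (3(y - 3)).
So |(-7y - 9)/(y - 3) + 17| = 30|y − 6| / (3·|y − 3|).
Restrict δ ≤ 3/2. Then |y − 6| < 3/2 gives |y − 3| = |(y − 6) + 3| ≥ 3 − 3/2 = 3/2.
Hence |(-7y - 9)/(y - 3) + 17| < 30|y − 6|/(3·(3/2)) = (20/3)|y − 6|, which is < ε once |y − 6| < (3/20)ε.
Take δ = min(3/2, (3/20)ε). Then 0 < |y − 6| < δ forces both bounds, so |(-7y - 9)/(y - 3) + 17| < ε.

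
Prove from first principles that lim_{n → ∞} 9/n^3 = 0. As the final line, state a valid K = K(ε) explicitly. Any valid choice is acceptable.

K = (9/ε)^{1/3}

Suppose ε > 0. For n ≥ 1, |9/n^3 − 0| = 9/n^3.
9/n^3 < ε ⇔ n^3 > 9/ε ⇔ n > (9/ε)^{1/3}.
Take K = (9/ε)^{1/3}. Then n > K implies 9/n^3 < ε.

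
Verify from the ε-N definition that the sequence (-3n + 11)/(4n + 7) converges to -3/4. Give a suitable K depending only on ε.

K = (65/16)/ε

Fix ε > 0. For n ≥ 1, |(-3n + 11)/(4n + 7) + 3/4| = |65|/(4(4n + 7)) = 65/(4(4n + 7)).
Since 4n + 7 ≥ 4n for n ≥ 1, this is ≤ 65/(4·4n) = (65/16)/n.
So |(-3n + 11)/(4n + 7) + 3/4| < ε whenever n > (65/16)/ε.
Take K = (65/16)/ε. If n > K then |(-3n + 11)/(4n + 7) + 3/4| ≤ (65/16)/n < ε.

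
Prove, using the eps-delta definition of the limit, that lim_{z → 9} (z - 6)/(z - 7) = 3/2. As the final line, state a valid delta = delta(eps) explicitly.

delta = min(1, 2eps)

Fix eps > 0. We want delta > 0 with 0 < |z − 9| < delta ⇒ |(z - 6)/(z - 7) − (3/2)| < eps.
Combining over a common denominator, (z - 6)/(z - 7) − (3/2) = [(z - 6)·2 − 3·(z - 7)] / [2·(z - 7)] = -1(z − 9) / (2(z - 7)).
So |(z - 6)/(z - 7) − (3/2)| = |z − 9| / (2·|z − 7|).
Restrict delta ≤ 1. Then |z − 9| < 1 gives |z − 7| = |(z − 9) + 2| ≥ 2 − 1 = 1.
Hence |(z - 6)/(z - 7) − (3/2)| < |z − 9|/(2·1) = (1/2)|z − 9|, which is < eps once |z − 9| < 2eps.
Take delta = min(1, 2eps). Then 0 < |z − 9| < delta forces both bounds, so |(z - 6)/(z - 7) − (3/2)| < eps.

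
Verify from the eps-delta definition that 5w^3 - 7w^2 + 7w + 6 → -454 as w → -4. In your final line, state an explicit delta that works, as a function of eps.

delta = min(2, eps/457)

Let eps > 0 be given. We want delta > 0 such that 0 < |w + 4| < delta implies |(5w^3 - 7w^2 + 7w + 6) + 454| < eps.
(5w^3 - 7w^2 + 7w + 6) + 454 = 5w^3 - 7w^2 + 7w + 460 = (w + 4)(5w^2 - 27w + 115).
So |(5w^3 - 7w^2 + 7w + 6) + 454| = |w + 4|·|5w^2 - 27w + 115|.
Assume first that |w + 4| < 2, so |w| < 6. Then |5w^2 - 27w + 115| ≤ 5·6^2 + 27·6 + 115 = 457.
Hence |(5w^3 - 7w^2 + 7w + 6) + 454| ≤ 457|w + 4| < eps provided |w + 4| < eps/457.
Take delta = min(2, eps/457). Then 0 < |w + 4| < delta gives both |w + 4| < 2 and |w + 4| < eps/457, so |(5w^3 - 7w^2 + 7w + 6) + 454| < eps.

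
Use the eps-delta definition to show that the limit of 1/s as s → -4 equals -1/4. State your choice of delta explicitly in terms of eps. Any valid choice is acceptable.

delta = min(2, 8eps)

Fix eps > 0. We seek delta > 0 such that 0 < |s + 4| < delta implies |1/s + 1/4| < eps.
|1/s + 1/4| = |-4 − s|/(4·|s|) = |s + 4|/(4|s|).
Restrict delta ≤ 2. Then |s + 4| < 2 gives |s| > 2, so 4|s| > 8.
Then |1/s + 1/4| < |s + 4|/8, which is < eps when |s + 4| < 8eps.
Take delta = min(2, 8eps). Then 0 < |s + 4| < delta gives both |s + 4| < 2 and |s + 4| < 8eps, so |1/s + 1/4| < eps.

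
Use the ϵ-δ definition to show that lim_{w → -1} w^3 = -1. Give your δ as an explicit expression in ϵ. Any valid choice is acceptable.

Let ϵ > 0 be given. We seek δ > 0 with 0 < |w + 1| < δ ⇒ |w^3 + 1| < ϵ.
Factor: w^3 + 1 = (w + 1)(w^2 - w + 1), so |w^3 + 1| = |w + 1|·|w^2 - w + 1|.
Impose δ ≤ 1 so that |w| < 2; then |w^2 - w + 1| ≤ 7.
Hence |w^3 + 1| ≤ 7|w + 1|, which is < ϵ once |w + 1| < ϵ/7.
Take δ = min(1, ϵ/7). If 0 < |w + 1| < δ then both bounds hold and |w^3 + 1| ≤ 7|w + 1| < 7·(ϵ/7) = ϵ.

δ = min(1, ϵ/7)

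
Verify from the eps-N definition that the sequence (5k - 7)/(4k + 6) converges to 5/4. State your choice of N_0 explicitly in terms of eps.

N_0 = (29/8)/eps

Fix eps > 0. For k ≥ 1, |(5k - 7)/(4k + 6) − (5/4)| = |-58|/(4(4k + 6)) = 58/(4(4k + 6)).
Since 4k + 6 ≥ 4k for k ≥ 1, this is ≤ 58/(4·4k) = (29/8)/k.
So |(5k - 7)/(4k + 6) − (5/4)| < eps whenever k > (29/8)/eps.
Take N_0 = (29/8)/eps. If k > N_0 then |(5k - 7)/(4k + 6) − (5/4)| ≤ (29/8)/k < eps.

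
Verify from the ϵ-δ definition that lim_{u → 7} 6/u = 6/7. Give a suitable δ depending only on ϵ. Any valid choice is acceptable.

δ = min(7/2, (49/12)ϵ)

Fix ϵ > 0. We seek δ > 0 such that 0 < |u − 7| < δ implies |6/u − (6/7)| < ϵ.
|6/u − (6/7)| = 6·|7 − u|/(7·|u|) = 6|u − 7|/(7|u|).
Require δ ≤ 7/2 so that |u| > 7 − 7/2 = 7/2, hence 7|u| > 49/2.
Then |6/u − (6/7)| < 6|u − 7|/(49/2), which is < ϵ when |u − 7| < (49/12)ϵ.
Take δ = min(7/2, (49/12)ϵ). Then 0 < |u − 7| < δ gives both |u − 7| < 7/2 and |u − 7| < (49/12)ϵ, so |6/u − (6/7)| < ϵ.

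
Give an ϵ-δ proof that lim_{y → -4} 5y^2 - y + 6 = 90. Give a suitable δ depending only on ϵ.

Let ϵ > 0. We want δ > 0 such that 0 < |y + 4| < δ implies |(5y^2 - y + 6) − 90| < ϵ.
(5y^2 - y + 6) − 90 = 5y^2 - y - 84 = (y + 4)(5y - 21).
So |(5y^2 - y + 6) − 90| = |y + 4|·|5y - 21|.
Assume first that |y + 4| < 2, so |y| < 6. Then |5y - 21| ≤ 5·6 + 21 = 51.
Hence |(5y^2 - y + 6) − 90| ≤ 51|y + 4| < ϵ provided |y + 4| < ϵ/51.
Take δ = min(2, ϵ/51). Then 0 < |y + 4| < δ gives both |y + 4| < 2 and |y + 4| < ϵ/51, so |(5y^2 - y + 6) − 90| < ϵ.

δ = min(2, ϵ/51)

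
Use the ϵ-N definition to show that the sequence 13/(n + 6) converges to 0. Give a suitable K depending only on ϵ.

K = 13/ϵ

Let ϵ > 0. For n ≥ 1, |13/(n + 6) − 0| = 13/(n + 6) ≤ 13/n.
We need 13/n < ϵ, i.e. n > 13/ϵ.
Take K = 13/ϵ. If n > K then |13/(n + 6)| ≤ 13/n < ϵ.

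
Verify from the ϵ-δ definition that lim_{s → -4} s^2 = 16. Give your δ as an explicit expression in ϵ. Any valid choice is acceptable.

Let ϵ > 0. We seek δ > 0 with 0 < |s + 4| < δ ⇒ |s^2 − 16| < ϵ.
Factor: s^2 − 16 = (s + 4)(s - 4), so |s^2 − 16| = |s + 4|·|s - 4|.
Impose δ ≤ 1 so that |s| < 5; then |s - 4| ≤ 9.
Hence |s^2 − 16| ≤ 9|s + 4|, which is < ϵ once |s + 4| < ϵ/9.
Take δ = min(1, ϵ/9). If 0 < |s + 4| < δ then both bounds hold and |s^2 − 16| ≤ 9|s + 4| < 9·(ϵ/9) = ϵ.

δ = min(1, ϵ/9)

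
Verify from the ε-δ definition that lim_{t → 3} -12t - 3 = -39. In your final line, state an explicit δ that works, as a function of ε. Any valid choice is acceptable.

δ = ε/12

Suppose ε > 0. We need δ > 0 so that 0 < |t − 3| < δ implies |(-12t - 3) + 39| < ε.
|(-12t - 3) + 39| = |-12t + 36| = 12|t − 3|.
So 12|t − 3| < ε exactly when |t − 3| < ε/12.
Take δ = ε/12. If 0 < |t − 3| < δ then |(-12t - 3) + 39| = 12|t − 3| < 12·(ε/12) = ε.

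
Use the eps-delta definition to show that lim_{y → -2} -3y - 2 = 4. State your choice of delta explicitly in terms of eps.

Let eps > 0 be given. We need delta > 0 so that 0 < |y + 2| < delta implies |(-3y - 2) − 4| < eps.
Since (-3y - 2) − 4 = -3(y + 2), we have |(-3y - 2) − 4| = 3|y + 2|.
Thus it suffices that |y + 2| < eps/3.
Take delta = eps/3. If 0 < |y + 2| < delta then |(-3y - 2) − 4| = 3|y + 2| < 3·(eps/3) = eps.

delta = eps/3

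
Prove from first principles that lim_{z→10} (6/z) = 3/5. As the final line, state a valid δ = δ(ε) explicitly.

Suppose ε > 0. We seek δ > 0 such that 0 < |z − 10| < δ implies |6/z − (3/5)| < ε.
|6/z − (3/5)| = 6·|10 − z|/(10·|z|) = 6|z − 10|/(10|z|).
Require δ ≤ 5 so that |z| > 10 − 5 = 5, hence 10|z| > 50.
Then |6/z − (3/5)| < 6|z − 10|/50, which is < ε when |z − 10| < (25/3)ε.
Take δ = min(5, (25/3)ε). Then 0 < |z − 10| < δ gives both |z − 10| < 5 and |z − 10| < (25/3)ε, so |6/z − (3/5)| < ε.

δ = min(5, (25/3)ε)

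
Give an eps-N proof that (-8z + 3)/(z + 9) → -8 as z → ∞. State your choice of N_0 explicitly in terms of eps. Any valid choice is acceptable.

Fix eps > 0. We seek N_0 > 0 such that z > N_0 implies |(-8z + 3)/(z + 9) + 8| < eps.
(-8z + 3)/(z + 9) + 8 = ((-8z + 3) − (-8)(z + 9)) / ((z + 9)) = 75/((z + 9)).
For z > 0 we have z + 9 > z, so |(-8z + 3)/(z + 9) + 8| = 75/((z + 9)) < 75/(z) = 75/z.
Thus |(-8z + 3)/(z + 9) + 8| < eps whenever z > 75/eps.
Take N_0 = 75/eps. If z > N_0 then |(-8z + 3)/(z + 9) + 8| < 75/z < eps.

N_0 = 75/eps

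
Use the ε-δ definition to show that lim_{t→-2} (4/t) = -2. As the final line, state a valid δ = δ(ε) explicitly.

δ = min(1, (1/2)ε)

Let ε > 0 be given. We seek δ > 0 such that 0 < |t + 2| < δ implies |4/t + 2| < ε.
|4/t + 2| = 4·|-2 − t|/(2·|t|) = 4|t + 2|/(2|t|).
Require δ ≤ 1 so that |t| > 2 − 1 = 1, hence 2|t| > 2.
Then |4/t + 2| < 4|t + 2|/2, which is < ε when |t + 2| < (1/2)ε.
Take δ = min(1, (1/2)ε). Then 0 < |t + 2| < δ gives both |t + 2| < 1 and |t + 2| < (1/2)ε, so |4/t + 2| < ε.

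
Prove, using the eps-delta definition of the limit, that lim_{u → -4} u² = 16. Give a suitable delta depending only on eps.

Let eps > 0. We seek delta > 0 with 0 < |u + 4| < delta ⇒ |u² − 16| < eps.
Factor: u² − 16 = (u + 4)(u - 4), so |u² − 16| = |u + 4|·|u - 4|.
Restrict delta ≤ 1. Then |u + 4| < 1 gives |u| < 5, so by the triangle inequality |u - 4| ≤ 5 + 4 = 9.
Hence |u² − 16| ≤ 9|u + 4|, which is < eps once |u + 4| < eps/9.
Take delta = min(1, eps/9). If 0 < |u + 4| < delta then both bounds hold and |u² − 16| ≤ 9|u + 4| < 9·(eps/9) = eps.

delta = min(1, eps/9)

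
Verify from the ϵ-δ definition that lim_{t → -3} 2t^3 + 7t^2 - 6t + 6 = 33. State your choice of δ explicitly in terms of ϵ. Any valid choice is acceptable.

δ = min(1, ϵ/45)

Fix ϵ > 0. We want δ > 0 such that 0 < |t + 3| < δ implies |(2t^3 + 7t^2 - 6t + 6) − 33| < ϵ.
(2t^3 + 7t^2 - 6t + 6) − 33 = 2t^3 + 7t^2 - 6t - 27 = (t + 3)(2t^2 + t - 9).
So |(2t^3 + 7t^2 - 6t + 6) − 33| = |t + 3|·|2t^2 + t - 9|.
Require δ ≤ 1. Then |t + 3| < 1 gives |t| < 4, and by the triangle inequality |2t^2 + t - 9| ≤ 2·4^2 + 4 + 9 = 45.
Hence |(2t^3 + 7t^2 - 6t + 6) − 33| ≤ 45|t + 3| < ϵ provided |t + 3| < ϵ/45.
Choosing δ = min(1, ϵ/45) ensures both conditions, hence |(2t^3 + 7t^2 - 6t + 6) − 33| < ϵ.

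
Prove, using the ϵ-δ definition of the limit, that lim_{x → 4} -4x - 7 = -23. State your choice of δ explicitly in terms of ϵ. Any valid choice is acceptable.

Suppose ϵ > 0. We need δ > 0 so that 0 < |x − 4| < δ implies |(-4x - 7) + 23| < ϵ.
|(-4x - 7) + 23| = |-4x + 16| = 4|x − 4|.
Thus it suffices that |x − 4| < ϵ/4.
Take δ = ϵ/4. If 0 < |x − 4| < δ then |(-4x - 7) + 23| = 4|x − 4| < 4·(ϵ/4) = ϵ.

δ = ϵ/4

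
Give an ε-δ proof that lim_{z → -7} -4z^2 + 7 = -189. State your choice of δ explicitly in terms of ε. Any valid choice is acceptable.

Let ε > 0. We want δ > 0 such that 0 < |z + 7| < δ implies |(-4z^2 + 7) + 189| < ε.
(-4z^2 + 7) + 189 = -4z^2 + 196 = (z + 7)(-4z + 28).
So |(-4z^2 + 7) + 189| = |z + 7|·|-4z + 28|.
Require δ ≤ 2. Then |z + 7| < 2 gives |z| < 9, and by the triangle inequality |-4z + 28| ≤ 4·9 + 28 = 64.
Hence |(-4z^2 + 7) + 189| ≤ 64|z + 7| < ε provided |z + 7| < ε/64.
Take δ = min(2, ε/64). Then 0 < |z + 7| < δ gives both |z + 7| < 2 and |z + 7| < ε/64, so |(-4z^2 + 7) + 189| < ε.

δ = min(2, ε/64)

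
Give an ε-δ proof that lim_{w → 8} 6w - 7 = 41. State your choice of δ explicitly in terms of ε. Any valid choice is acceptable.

δ = ε/6

Let ε > 0. We need δ > 0 so that 0 < |w − 8| < δ implies |(6w - 7) − 41| < ε.
Since (6w - 7) − 41 = 6(w − 8), we have |(6w - 7) − 41| = 6|w − 8|.
So 6|w − 8| < ε exactly when |w − 8| < ε/6.
Choosing δ = ε/6 gives |(6w - 7) − 41| = 6|w − 8| < ε whenever |w − 8| < δ.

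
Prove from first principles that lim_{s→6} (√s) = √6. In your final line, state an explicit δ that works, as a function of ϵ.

Fix ϵ > 0. We want δ > 0 such that 0 < |s − 6| < δ implies |√s − √6| < ϵ.
Rationalise: √s − √6 = (s − 6)/(√s + √6), so |√s − √6| = |s − 6|/(√s + √6).
Restrict δ ≤ 6 so that |s − 6| < 6 forces s > 0, and then √s + √6 > √6.
Hence |√s − √6| < |s − 6|/√6, which is < ϵ once |s − 6| < √6·ϵ.
Take δ = min(6, √6·ϵ). If 0 < |s − 6| < δ then s > 0 and |√s − √6| < |s − 6|/√6 < ϵ.

δ = min(6, √6·ϵ)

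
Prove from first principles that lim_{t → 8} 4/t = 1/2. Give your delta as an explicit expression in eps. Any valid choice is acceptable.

Let eps > 0. We seek delta > 0 such that 0 < |t − 8| < delta implies |4/t − (1/2)| < eps.
|4/t − (1/2)| = 4·|8 − t|/(8·|t|) = 4|t − 8|/(8|t|).
Restrict delta ≤ 4. Then |t − 8| < 4 gives |t| > 4, so 8|t| > 32.
Then |4/t − (1/2)| < 4|t − 8|/32, which is < eps when |t − 8| < 8eps.
Take delta = min(4, 8eps). Then 0 < |t − 8| < delta gives both |t − 8| < 4 and |t − 8| < 8eps, so |4/t − (1/2)| < eps.

delta = min(4, 8eps)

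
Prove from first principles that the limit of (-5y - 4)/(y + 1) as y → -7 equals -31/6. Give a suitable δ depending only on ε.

Fix ε > 0. We want δ > 0 with 0 < |y + 7| < δ ⇒ |(-5y - 4)/(y + 1) + 31/6| < ε.
Combining over a common denominator, (-5y - 4)/(y + 1) + 31/6 = [(-5y - 4)·(-6) − 31·(y + 1)] / [(-6)·(y + 1)] = -1(y + 7) / ((-6)(y + 1)).
So |(-5y - 4)/(y + 1) + 31/6| = |y + 7| / (6·|y + 1|).
Restrict δ ≤ 3. Then |y + 7| < 3 gives |y + 1| = |(y + 7) + (-6)| ≥ 6 − 3 = 3.
Hence |(-5y - 4)/(y + 1) + 31/6| < |y + 7|/(6·3) = (1/18)|y + 7|, which is < ε once |y + 7| < 18ε.
Take δ = min(3, 18ε). Then 0 < |y + 7| < δ forces both bounds, so |(-5y - 4)/(y + 1) + 31/6| < ε.

δ = min(3, 18ε)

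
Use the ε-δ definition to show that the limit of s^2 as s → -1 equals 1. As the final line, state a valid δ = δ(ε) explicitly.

δ = min(1, ε/3)

Fix ε > 0. We seek δ > 0 with 0 < |s + 1| < δ ⇒ |s^2 − 1| < ε.
Factor: s^2 − 1 = (s + 1)(s - 1), so |s^2 − 1| = |s + 1|·|s - 1|.
Impose δ ≤ 1 so that |s| < 2; then |s - 1| ≤ 3.
Hence |s^2 − 1| ≤ 3|s + 1|, which is < ε once |s + 1| < ε/3.
Take δ = min(1, ε/3). If 0 < |s + 1| < δ then both bounds hold and |s^2 − 1| ≤ 3|s + 1| < 3·(ε/3) = ε.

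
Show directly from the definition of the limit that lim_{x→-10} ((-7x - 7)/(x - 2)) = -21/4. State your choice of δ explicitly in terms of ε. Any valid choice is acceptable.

Suppose ε > 0. We want δ > 0 with 0 < |x + 10| < δ ⇒ |(-7x - 7)/(x - 2) + 21/4| < ε.
Combining over a common denominator, (-7x - 7)/(x - 2) + 21/4 = [(-7x - 7)·(-12) − 63·(x - 2)] / [(-12)·(x - 2)] = 21(x + 10) / ((-12)(x - 2)).
So |(-7x - 7)/(x - 2) + 21/4| = 21|x + 10| / (12·|x − 2|).
Restrict δ ≤ 6. Then |x + 10| < 6 gives |x − 2| = |(x + 10) + (-12)| ≥ 12 − 6 = 6.
Hence |(-7x - 7)/(x - 2) + 21/4| < 21|x + 10|/(12·6) = (7/24)|x + 10|, which is < ε once |x + 10| < (24/7)ε.
Take δ = min(6, (24/7)ε). Then 0 < |x + 10| < δ forces both bounds, so |(-7x - 7)/(x - 2) + 21/4| < ε.

δ = min(6, (24/7)ε)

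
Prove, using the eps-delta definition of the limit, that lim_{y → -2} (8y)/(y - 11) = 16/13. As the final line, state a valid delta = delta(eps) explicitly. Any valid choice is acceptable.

Let eps > 0. We want delta > 0 with 0 < |y + 2| < delta ⇒ |(8y)/(y - 11) − (16/13)| < eps.
Combining over a common denominator, (8y)/(y - 11) − (16/13) = [(8y)·(-13) − (-16)·(y - 11)] / [(-13)·(y - 11)] = -88(y + 2) / ((-13)(y - 11)).
So |(8y)/(y - 11) − (16/13)| = 88|y + 2| / (13·|y − 11|).
Require delta ≤ 13/2, so |y − 11| ≥ |-13| − |y + 2| > 13 − 13/2 = 13/2.
Hence |(8y)/(y - 11) − (16/13)| < 88|y + 2|/(13·(13/2)) = (176/169)|y + 2|, which is < eps once |y + 2| < (169/176)eps.
Take delta = min(13/2, (169/176)eps). Then 0 < |y + 2| < delta forces both bounds, so |(8y)/(y - 11) − (16/13)| < eps.

delta = min(13/2, (169/176)eps)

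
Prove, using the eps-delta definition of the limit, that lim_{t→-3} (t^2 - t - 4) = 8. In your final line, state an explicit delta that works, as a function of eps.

Fix eps > 0. We want delta > 0 such that 0 < |t + 3| < delta implies |(t^2 - t - 4) − 8| < eps.
(t^2 - t - 4) − 8 = t^2 - t - 12 = (t + 3)(t - 4).
So |(t^2 - t - 4) − 8| = |t + 3|·|t - 4|.
Require delta ≤ 2. Then |t + 3| < 2 gives |t| < 5, and by the triangle inequality |t - 4| ≤ 5 + 4 = 9.
Hence |(t^2 - t - 4) − 8| ≤ 9|t + 3| < eps provided |t + 3| < eps/9.
Take delta = min(2, eps/9). Then 0 < |t + 3| < delta gives both |t + 3| < 2 and |t + 3| < eps/9, so |(t^2 - t - 4) − 8| < eps.

delta = min(2, eps/9)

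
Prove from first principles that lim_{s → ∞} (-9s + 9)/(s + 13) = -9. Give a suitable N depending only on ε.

N = 126/ε

Let ε > 0. We seek N > 0 such that s > N implies |(-9s + 9)/(s + 13) + 9| < ε.
(-9s + 9)/(s + 13) + 9 = ((-9s + 9) − (-9)(s + 13)) / ((s + 13)) = 126/((s + 13)).
For s > 0 we have s + 13 > s, so |(-9s + 9)/(s + 13) + 9| = 126/((s + 13)) < 126/(s) = 126/s.
Thus |(-9s + 9)/(s + 13) + 9| < ε whenever s > 126/ε.
Take N = 126/ε. If s > N then |(-9s + 9)/(s + 13) + 9| < 126/s < ε.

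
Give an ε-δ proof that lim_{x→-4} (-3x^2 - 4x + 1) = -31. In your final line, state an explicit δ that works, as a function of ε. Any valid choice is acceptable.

Suppose ε > 0. We want δ > 0 such that 0 < |x + 4| < δ implies |(-3x^2 - 4x + 1) + 31| < ε.
(-3x^2 - 4x + 1) + 31 = -3x^2 - 4x + 32 = (x + 4)(-3x + 8).
So |(-3x^2 - 4x + 1) + 31| = |x + 4|·|-3x + 8|.
Require δ ≤ 1. Then |x + 4| < 1 gives |x| < 5, and by the triangle inequality |-3x + 8| ≤ 3·5 + 8 = 23.
Hence |(-3x^2 - 4x + 1) + 31| ≤ 23|x + 4| < ε provided |x + 4| < ε/23.
Choosing δ = min(1, ε/23) ensures both conditions, hence |(-3x^2 - 4x + 1) + 31| < ε.

δ = min(1, ε/23)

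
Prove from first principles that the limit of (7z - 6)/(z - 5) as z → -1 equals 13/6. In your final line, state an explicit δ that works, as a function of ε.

Suppose ε > 0. We want δ > 0 with 0 < |z + 1| < δ ⇒ |(7z - 6)/(z - 5) − (13/6)| < ε.
Combining over a common denominator, (7z - 6)/(z - 5) − (13/6) = [(7z - 6)·(-6) − (-13)·(z - 5)] / [(-6)·(z - 5)] = -29(z + 1) / ((-6)(z - 5)).
So |(7z - 6)/(z - 5) − (13/6)| = 29|z + 1| / (6·|z − 5|).
Require δ ≤ 3, so |z − 5| ≥ |-6| − |z + 1| > 6 − 3 = 3.
Hence |(7z - 6)/(z - 5) − (13/6)| < 29|z + 1|/(6·3) = (29/18)|z + 1|, which is < ε once |z + 1| < (18/29)ε.
Take δ = min(3, (18/29)ε). Then 0 < |z + 1| < δ forces both bounds, so |(7z - 6)/(z - 5) − (13/6)| < ε.

δ = min(3, (18/29)ε)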